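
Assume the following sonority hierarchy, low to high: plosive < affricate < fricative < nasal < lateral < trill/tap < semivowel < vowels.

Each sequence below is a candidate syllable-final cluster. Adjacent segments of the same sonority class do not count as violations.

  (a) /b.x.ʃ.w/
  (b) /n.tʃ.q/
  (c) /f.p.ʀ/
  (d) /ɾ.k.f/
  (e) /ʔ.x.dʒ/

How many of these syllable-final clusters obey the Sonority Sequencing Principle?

1

(a) /b.x.ʃ.w/: profile 1-3-3-7 — violates.
(b) /n.tʃ.q/: profile 4-2-1 — obeys.
(c) /f.p.ʀ/: profile 3-1-6 — violates.
(d) /ɾ.k.f/: profile 6-1-3 — violates.
(e) /ʔ.x.dʒ/: profile 1-3-2 — violates.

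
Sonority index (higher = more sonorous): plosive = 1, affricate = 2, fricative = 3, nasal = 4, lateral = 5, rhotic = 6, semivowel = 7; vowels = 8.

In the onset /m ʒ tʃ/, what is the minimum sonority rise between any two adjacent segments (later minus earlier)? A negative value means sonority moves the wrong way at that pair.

/m/ — nasal, sonority 4.
/ʒ/ — fricative, sonority 3.
/tʃ/ — affricate, sonority 2.
/m/→/ʒ/: change -1.
/ʒ/→/tʃ/: change -1.
Minimum = -1.

-1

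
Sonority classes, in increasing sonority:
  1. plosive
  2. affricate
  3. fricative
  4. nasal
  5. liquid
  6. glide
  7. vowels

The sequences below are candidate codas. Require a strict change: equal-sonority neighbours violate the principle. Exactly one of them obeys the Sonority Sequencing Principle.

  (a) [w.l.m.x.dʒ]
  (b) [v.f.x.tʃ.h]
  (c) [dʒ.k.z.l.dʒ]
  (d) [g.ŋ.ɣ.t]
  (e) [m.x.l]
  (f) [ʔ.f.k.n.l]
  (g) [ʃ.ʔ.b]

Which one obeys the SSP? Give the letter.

a

(a) 6-5-4-3-2 → obeys
(b) 3-3-3-2-3 → violates
(c) 2-1-3-5-2 → violates
(d) 1-4-3-1 → violates
(e) 4-3-5 → violates
(f) 1-3-1-4-5 → violates
(g) 3-1-1 → violates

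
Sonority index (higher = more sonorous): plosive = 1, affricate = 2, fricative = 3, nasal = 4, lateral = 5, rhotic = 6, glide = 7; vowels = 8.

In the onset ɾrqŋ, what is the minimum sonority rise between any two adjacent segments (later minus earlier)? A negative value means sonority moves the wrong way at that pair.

-5

/ɾ/: rhotic = 6.
/r/: rhotic = 6.
/q/: plosive = 1.
/ŋ/: nasal = 4.
/ɾ/→/r/: change +0.
/r/→/q/: change -5.
/q/→/ŋ/: change +3.
Minimum = -5.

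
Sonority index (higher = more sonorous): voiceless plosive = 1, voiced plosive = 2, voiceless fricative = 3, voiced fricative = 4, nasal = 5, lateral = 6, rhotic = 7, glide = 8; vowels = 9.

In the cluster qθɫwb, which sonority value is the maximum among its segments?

8

/q/ — voiceless plosive, sonority 1.
/θ/ — voiceless fricative, sonority 3.
/ɫ/ — lateral, sonority 6.
/w/ — glide, sonority 8.
/b/ — voiced plosive, sonority 2.
The maximum is 8.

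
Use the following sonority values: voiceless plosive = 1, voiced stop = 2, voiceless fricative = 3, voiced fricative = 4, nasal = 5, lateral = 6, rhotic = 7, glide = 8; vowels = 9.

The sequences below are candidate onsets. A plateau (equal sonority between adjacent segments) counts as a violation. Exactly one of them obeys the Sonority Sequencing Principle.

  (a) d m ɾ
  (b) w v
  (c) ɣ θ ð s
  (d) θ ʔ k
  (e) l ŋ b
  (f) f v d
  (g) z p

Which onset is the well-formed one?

a

(a) d m ɾ: profile 2-5-7 — obeys.
(b) w v: profile 8-4 — violates.
(c) ɣ θ ð s: profile 4-3-4-3 — violates.
(d) θ ʔ k: profile 3-1-1 — violates.
(e) l ŋ b: profile 6-5-2 — violates.
(f) f v d: profile 3-4-2 — violates.
(g) z p: profile 4-1 — violates.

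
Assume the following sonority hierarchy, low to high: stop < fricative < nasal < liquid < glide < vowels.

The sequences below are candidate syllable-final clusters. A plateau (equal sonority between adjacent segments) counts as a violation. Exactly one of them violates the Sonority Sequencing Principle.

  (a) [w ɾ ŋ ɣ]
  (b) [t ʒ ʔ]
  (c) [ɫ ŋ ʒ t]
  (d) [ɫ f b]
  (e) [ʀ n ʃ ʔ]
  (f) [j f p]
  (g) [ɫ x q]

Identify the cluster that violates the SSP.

b

(a) sonority 5-4-3-2: well-formed.
(b) sonority 1-2-1: ill-formed.
(c) sonority 4-3-2-1: well-formed.
(d) sonority 4-2-1: well-formed.
(e) sonority 4-3-2-1: well-formed.
(f) sonority 5-2-1: well-formed.
(g) sonority 4-2-1: well-formed.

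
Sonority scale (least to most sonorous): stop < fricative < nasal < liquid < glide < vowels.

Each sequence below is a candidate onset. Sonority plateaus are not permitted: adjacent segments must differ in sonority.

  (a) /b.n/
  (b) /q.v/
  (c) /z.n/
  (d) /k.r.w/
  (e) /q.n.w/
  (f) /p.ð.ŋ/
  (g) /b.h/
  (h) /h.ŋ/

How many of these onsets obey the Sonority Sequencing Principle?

(a) 1-3 → obeys
(b) 1-2 → obeys
(c) 2-3 → obeys
(d) 1-4-5 → obeys
(e) 1-3-5 → obeys
(f) 1-2-3 → obeys
(g) 1-2 → obeys
(h) 2-3 → obeys

8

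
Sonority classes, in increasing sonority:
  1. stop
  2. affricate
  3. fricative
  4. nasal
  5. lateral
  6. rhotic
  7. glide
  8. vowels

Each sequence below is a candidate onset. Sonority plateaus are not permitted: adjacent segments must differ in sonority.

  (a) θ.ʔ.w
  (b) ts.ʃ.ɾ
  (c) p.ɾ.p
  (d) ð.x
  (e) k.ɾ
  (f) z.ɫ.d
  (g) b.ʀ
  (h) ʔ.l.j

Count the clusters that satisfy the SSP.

4

(a) sonority 3-1-7: ill-formed.
(b) sonority 2-3-6: well-formed.
(c) sonority 1-6-1: ill-formed.
(d) sonority 3-3: ill-formed.
(e) sonority 1-6: well-formed.
(f) sonority 3-5-1: ill-formed.
(g) sonority 1-6: well-formed.
(h) sonority 1-5-7: well-formed.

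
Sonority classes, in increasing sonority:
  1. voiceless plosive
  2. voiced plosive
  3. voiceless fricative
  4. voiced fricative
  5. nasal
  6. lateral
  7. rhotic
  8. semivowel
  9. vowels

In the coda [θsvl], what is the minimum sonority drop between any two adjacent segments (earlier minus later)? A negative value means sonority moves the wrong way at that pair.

/θ/ — voiceless fricative, sonority 3.
/s/ — voiceless fricative, sonority 3.
/v/ — voiced fricative, sonority 4.
/l/ — lateral, sonority 6.
/θ/→/s/: change +0.
/s/→/v/: change -1.
/v/→/l/: change -2.
Minimum = -2.

-2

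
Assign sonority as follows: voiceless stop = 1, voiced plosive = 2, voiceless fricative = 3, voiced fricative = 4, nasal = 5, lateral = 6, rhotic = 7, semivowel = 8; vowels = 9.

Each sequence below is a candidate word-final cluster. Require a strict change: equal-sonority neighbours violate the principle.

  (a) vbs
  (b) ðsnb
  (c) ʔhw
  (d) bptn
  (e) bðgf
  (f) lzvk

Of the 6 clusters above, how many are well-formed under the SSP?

0

(a) vbs: profile 4-2-3 — violates.
(b) ðsnb: profile 4-3-5-2 — violates.
(c) ʔhw: profile 1-3-8 — violates.
(d) bptn: profile 2-1-1-5 — violates.
(e) bðgf: profile 2-4-2-3 — violates.
(f) lzvk: profile 6-4-4-1 — violates.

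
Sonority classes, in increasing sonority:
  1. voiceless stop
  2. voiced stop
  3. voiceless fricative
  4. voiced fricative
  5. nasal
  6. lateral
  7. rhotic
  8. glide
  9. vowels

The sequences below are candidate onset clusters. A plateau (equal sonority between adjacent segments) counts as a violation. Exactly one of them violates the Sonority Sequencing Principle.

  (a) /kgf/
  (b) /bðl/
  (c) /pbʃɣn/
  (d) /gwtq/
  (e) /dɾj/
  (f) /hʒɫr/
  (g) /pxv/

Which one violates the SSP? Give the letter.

(a) /kgf/: profile 1-2-3 — obeys.
(b) /bðl/: profile 2-4-6 — obeys.
(c) /pbʃɣn/: profile 1-2-3-4-5 — obeys.
(d) /gwtq/: profile 2-8-1-1 — violates.
(e) /dɾj/: profile 2-7-8 — obeys.
(f) /hʒɫr/: profile 3-4-6-7 — obeys.
(g) /pxv/: profile 1-3-4 — obeys.

d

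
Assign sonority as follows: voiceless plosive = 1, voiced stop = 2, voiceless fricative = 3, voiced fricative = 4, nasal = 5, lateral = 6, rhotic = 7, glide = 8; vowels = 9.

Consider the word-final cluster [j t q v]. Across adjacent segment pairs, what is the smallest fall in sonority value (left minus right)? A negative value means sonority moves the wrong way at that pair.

-3

/j/ is a glide (sonority 8).
/t/ is a voiceless plosive (sonority 1).
/q/ is a voiceless plosive (sonority 1).
/v/ is a voiced fricative (sonority 4).
/j/→/t/: change +7.
/t/→/q/: change +0.
/q/→/v/: change -3.
Minimum = -3.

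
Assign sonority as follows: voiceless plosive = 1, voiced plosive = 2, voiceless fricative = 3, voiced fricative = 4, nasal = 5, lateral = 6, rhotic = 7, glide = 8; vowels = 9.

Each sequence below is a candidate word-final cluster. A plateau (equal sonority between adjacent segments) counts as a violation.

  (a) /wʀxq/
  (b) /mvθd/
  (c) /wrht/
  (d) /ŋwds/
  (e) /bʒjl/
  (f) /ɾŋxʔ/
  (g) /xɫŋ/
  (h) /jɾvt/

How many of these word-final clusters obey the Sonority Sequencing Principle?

5

(a) sonority 8-7-3-1: well-formed.
(b) sonority 5-4-3-2: well-formed.
(c) sonority 8-7-3-1: well-formed.
(d) sonority 5-8-2-3: ill-formed.
(e) sonority 2-4-8-6: ill-formed.
(f) sonority 7-5-3-1: well-formed.
(g) sonority 3-6-5: ill-formed.
(h) sonority 8-7-4-1: well-formed.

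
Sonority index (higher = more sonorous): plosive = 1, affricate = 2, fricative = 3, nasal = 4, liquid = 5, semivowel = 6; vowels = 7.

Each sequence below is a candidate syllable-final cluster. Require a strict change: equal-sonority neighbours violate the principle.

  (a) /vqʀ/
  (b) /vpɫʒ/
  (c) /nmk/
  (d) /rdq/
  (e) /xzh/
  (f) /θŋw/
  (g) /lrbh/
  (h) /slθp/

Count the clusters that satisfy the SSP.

(a) 3-1-5 → violates
(b) 3-1-5-3 → violates
(c) 4-4-1 → violates
(d) 5-1-1 → violates
(e) 3-3-3 → violates
(f) 3-4-6 → violates
(g) 5-5-1-3 → violates
(h) 3-5-3-1 → violates

0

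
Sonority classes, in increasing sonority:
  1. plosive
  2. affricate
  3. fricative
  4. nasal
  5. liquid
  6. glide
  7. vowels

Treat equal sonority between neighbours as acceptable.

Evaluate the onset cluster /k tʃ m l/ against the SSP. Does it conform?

/k/: plosive = 1.
/tʃ/: affricate = 2.
/m/: nasal = 4.
/l/: liquid = 5.
The profile 1-2-4-5 strictly rises, so the onset cluster satisfies the SSP.

yes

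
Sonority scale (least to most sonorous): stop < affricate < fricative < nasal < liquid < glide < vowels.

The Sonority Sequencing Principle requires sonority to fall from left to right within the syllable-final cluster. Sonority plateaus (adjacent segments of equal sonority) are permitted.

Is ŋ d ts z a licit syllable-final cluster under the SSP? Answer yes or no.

no

/ŋ/ is a nasal (sonority 4).
/d/ is a stop (sonority 1).
/ts/ is an affricate (sonority 2).
/z/ is a fricative (sonority 3).
The profile is 4-1-2-3. Between /d/ (1) and /ts/ (2) sonority does not fall, so the cluster violates the SSP.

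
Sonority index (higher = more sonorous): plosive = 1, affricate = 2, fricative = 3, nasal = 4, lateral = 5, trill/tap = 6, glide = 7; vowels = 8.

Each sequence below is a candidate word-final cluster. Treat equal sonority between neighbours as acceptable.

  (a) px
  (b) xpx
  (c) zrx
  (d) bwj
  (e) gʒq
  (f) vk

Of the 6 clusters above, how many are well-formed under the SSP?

(a) px: profile 1-3 — violates.
(b) xpx: profile 3-1-3 — violates.
(c) zrx: profile 3-6-3 — violates.
(d) bwj: profile 1-7-7 — violates.
(e) gʒq: profile 1-3-1 — violates.
(f) vk: profile 3-1 — obeys.

1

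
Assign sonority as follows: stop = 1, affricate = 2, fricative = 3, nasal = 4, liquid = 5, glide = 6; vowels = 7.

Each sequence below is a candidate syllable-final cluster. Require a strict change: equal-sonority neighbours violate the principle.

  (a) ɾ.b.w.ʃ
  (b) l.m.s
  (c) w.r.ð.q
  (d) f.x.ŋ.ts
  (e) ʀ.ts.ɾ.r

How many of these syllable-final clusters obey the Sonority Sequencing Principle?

2

(a) ɾ.b.w.ʃ: profile 5-1-6-3 — violates.
(b) l.m.s: profile 5-4-3 — obeys.
(c) w.r.ð.q: profile 6-5-3-1 — obeys.
(d) f.x.ŋ.ts: profile 3-3-4-2 — violates.
(e) ʀ.ts.ɾ.r: profile 5-2-5-5 — violates.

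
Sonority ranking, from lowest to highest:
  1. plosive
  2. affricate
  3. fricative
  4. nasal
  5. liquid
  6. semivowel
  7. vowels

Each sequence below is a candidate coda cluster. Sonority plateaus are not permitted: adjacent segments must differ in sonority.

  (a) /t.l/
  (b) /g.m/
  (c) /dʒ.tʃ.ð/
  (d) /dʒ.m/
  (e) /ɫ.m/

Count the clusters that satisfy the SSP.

1

(a) /t.l/: profile 1-5 — violates.
(b) /g.m/: profile 1-4 — violates.
(c) /dʒ.tʃ.ð/: profile 2-2-3 — violates.
(d) /dʒ.m/: profile 2-4 — violates.
(e) /ɫ.m/: profile 5-4 — obeys.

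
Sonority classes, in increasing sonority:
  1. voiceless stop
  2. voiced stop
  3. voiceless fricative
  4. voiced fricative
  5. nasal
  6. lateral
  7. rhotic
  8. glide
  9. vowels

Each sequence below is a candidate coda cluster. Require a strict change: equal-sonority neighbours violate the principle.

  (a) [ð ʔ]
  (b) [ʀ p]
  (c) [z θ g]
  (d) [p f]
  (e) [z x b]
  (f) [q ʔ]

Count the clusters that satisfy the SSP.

4

(a) sonority 4-1: well-formed.
(b) sonority 7-1: well-formed.
(c) sonority 4-3-2: well-formed.
(d) sonority 1-3: ill-formed.
(e) sonority 4-3-2: well-formed.
(f) sonority 1-1: ill-formed.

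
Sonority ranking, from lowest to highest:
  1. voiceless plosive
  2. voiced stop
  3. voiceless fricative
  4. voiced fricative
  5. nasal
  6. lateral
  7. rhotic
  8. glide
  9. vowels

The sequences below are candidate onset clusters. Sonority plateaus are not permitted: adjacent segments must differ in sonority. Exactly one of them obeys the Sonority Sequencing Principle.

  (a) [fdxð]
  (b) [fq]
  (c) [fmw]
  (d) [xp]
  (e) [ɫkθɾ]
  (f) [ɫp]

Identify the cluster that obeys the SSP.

(a) 3-2-3-4 → violates
(b) 3-1 → violates
(c) 3-5-8 → obeys
(d) 3-1 → violates
(e) 6-1-3-7 → violates
(f) 6-1 → violates

c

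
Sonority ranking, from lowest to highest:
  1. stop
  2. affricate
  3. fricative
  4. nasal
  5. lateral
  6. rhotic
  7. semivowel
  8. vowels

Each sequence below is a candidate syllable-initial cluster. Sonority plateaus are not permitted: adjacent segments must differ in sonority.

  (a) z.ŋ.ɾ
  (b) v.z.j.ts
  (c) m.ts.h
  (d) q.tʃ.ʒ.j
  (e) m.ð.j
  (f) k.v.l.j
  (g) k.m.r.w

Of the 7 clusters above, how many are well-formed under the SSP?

4

(a) sonority 3-4-6: well-formed.
(b) sonority 3-3-7-2: ill-formed.
(c) sonority 4-2-3: ill-formed.
(d) sonority 1-2-3-7: well-formed.
(e) sonority 4-3-7: ill-formed.
(f) sonority 1-3-5-7: well-formed.
(g) sonority 1-4-6-7: well-formed.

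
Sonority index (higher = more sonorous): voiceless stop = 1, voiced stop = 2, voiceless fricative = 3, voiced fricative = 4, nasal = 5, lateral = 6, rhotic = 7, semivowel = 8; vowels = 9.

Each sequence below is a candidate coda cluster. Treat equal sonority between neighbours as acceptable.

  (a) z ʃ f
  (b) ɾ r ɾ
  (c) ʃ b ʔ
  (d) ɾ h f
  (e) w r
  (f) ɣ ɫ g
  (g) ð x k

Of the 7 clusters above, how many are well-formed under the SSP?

(a) z ʃ f: profile 4-3-3 — obeys.
(b) ɾ r ɾ: profile 7-7-7 — obeys.
(c) ʃ b ʔ: profile 3-2-1 — obeys.
(d) ɾ h f: profile 7-3-3 — obeys.
(e) w r: profile 8-7 — obeys.
(f) ɣ ɫ g: profile 4-6-2 — violates.
(g) ð x k: profile 4-3-1 — obeys.

6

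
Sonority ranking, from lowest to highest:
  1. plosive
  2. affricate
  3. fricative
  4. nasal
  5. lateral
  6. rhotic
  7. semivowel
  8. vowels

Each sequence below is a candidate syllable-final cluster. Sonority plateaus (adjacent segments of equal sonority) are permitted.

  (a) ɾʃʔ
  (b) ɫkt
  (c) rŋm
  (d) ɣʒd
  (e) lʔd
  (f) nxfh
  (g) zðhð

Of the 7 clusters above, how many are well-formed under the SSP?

(a) ɾʃʔ: profile 6-3-1 — obeys.
(b) ɫkt: profile 5-1-1 — obeys.
(c) rŋm: profile 6-4-4 — obeys.
(d) ɣʒd: profile 3-3-1 — obeys.
(e) lʔd: profile 5-1-1 — obeys.
(f) nxfh: profile 4-3-3-3 — obeys.
(g) zðhð: profile 3-3-3-3 — obeys.

7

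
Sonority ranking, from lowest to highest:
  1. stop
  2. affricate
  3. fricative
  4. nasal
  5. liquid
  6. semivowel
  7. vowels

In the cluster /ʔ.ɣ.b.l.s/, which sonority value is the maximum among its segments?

5

/ʔ/: stop = 1.
/ɣ/: fricative = 3.
/b/: stop = 1.
/l/: liquid = 5.
/s/: fricative = 3.
The maximum is 5.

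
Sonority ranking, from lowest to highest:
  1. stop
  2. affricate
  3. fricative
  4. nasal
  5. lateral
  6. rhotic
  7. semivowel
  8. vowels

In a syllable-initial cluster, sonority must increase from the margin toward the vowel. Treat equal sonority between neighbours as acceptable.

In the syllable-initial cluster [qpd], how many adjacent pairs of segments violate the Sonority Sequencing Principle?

/q/ — stop, sonority 1.
/p/ — stop, sonority 1.
/d/ — stop, sonority 1.
/q/→/p/: 1→1 (plateau, allowed) — ok.
/p/→/d/: 1→1 (plateau, allowed) — ok.

0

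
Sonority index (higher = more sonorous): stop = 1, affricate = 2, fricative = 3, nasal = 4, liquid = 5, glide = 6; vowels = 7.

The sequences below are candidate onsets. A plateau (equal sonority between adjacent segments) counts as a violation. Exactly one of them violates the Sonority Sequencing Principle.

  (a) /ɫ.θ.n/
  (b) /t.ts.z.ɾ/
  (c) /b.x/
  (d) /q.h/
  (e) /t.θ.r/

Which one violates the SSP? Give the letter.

a

(a) /ɫ.θ.n/: profile 5-3-4 — violates.
(b) /t.ts.z.ɾ/: profile 1-2-3-5 — obeys.
(c) /b.x/: profile 1-3 — obeys.
(d) /q.h/: profile 1-3 — obeys.
(e) /t.θ.r/: profile 1-3-5 — obeys.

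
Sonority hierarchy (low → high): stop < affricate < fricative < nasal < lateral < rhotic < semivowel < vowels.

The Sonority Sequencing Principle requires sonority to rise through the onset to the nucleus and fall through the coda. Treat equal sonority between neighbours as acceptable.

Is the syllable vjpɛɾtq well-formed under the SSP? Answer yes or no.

no

Onset: /v/ is a fricative (sonority 3), /j/ is a semivowel (sonority 7), /p/ is a stop (sonority 1); then the nucleus /ɛ/ (sonority 8).
Onset profile 3-7-1-8 — does not rise throughout.
Coda: /ɾ/ is a rhotic (sonority 6), /t/ is a stop (sonority 1), /q/ is a stop (sonority 1).
Coda profile 8-6-1-1 — falls from the nucleus.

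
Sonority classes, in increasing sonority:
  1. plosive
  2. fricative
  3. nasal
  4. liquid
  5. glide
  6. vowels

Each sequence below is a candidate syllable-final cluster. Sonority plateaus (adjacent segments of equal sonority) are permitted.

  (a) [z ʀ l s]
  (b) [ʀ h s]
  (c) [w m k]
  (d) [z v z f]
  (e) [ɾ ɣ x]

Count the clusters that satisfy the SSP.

(a) 2-4-4-2 → violates
(b) 4-2-2 → obeys
(c) 5-3-1 → obeys
(d) 2-2-2-2 → obeys
(e) 4-2-2 → obeys

4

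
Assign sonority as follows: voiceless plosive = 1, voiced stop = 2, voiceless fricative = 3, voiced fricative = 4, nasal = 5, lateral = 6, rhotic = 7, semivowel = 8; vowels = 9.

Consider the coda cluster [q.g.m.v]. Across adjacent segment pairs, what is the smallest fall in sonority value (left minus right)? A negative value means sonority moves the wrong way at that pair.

/q/ is a voiceless plosive (sonority 1).
/g/ is a voiced stop (sonority 2).
/m/ is a nasal (sonority 5).
/v/ is a voiced fricative (sonority 4).
/q/→/g/: change -1.
/g/→/m/: change -3.
/m/→/v/: change +1.
Minimum = -3.

-3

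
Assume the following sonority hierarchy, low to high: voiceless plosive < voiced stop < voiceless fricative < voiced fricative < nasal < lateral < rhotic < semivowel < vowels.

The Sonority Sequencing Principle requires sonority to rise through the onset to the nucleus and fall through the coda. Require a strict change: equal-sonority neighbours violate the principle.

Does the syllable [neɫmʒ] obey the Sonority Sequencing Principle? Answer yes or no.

yes

Onset: /n/ is a nasal (sonority 5); then the nucleus /e/ (sonority 9).
Onset profile 5-9 — rises to the nucleus.
Coda: /ɫ/ is a lateral (sonority 6), /m/ is a nasal (sonority 5), /ʒ/ is a voiced fricative (sonority 4).
Coda profile 9-6-5-4 — falls from the nucleus.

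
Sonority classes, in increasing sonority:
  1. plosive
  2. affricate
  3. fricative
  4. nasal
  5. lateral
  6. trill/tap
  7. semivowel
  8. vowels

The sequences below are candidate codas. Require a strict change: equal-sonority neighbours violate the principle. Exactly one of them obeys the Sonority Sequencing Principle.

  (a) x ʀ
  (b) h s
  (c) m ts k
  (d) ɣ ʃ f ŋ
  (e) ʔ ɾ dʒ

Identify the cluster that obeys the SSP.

(a) 3-6 → violates
(b) 3-3 → violates
(c) 4-2-1 → obeys
(d) 3-3-3-4 → violates
(e) 1-6-2 → violates

c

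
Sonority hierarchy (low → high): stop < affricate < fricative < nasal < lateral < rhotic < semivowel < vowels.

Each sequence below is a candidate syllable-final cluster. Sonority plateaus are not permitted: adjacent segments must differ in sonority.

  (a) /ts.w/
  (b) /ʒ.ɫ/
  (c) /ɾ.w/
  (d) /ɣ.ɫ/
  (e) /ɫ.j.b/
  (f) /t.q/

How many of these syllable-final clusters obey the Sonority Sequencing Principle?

(a) 2-7 → violates
(b) 3-5 → violates
(c) 6-7 → violates
(d) 3-5 → violates
(e) 5-7-1 → violates
(f) 1-1 → violates

0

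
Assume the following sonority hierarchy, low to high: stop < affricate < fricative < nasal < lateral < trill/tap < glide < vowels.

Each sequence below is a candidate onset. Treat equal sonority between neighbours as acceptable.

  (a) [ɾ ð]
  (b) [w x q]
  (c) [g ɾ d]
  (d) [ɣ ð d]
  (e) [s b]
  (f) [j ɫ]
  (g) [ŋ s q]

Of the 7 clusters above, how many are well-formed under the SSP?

0

(a) sonority 6-3: ill-formed.
(b) sonority 7-3-1: ill-formed.
(c) sonority 1-6-1: ill-formed.
(d) sonority 3-3-1: ill-formed.
(e) sonority 3-1: ill-formed.
(f) sonority 7-5: ill-formed.
(g) sonority 4-3-1: ill-formed.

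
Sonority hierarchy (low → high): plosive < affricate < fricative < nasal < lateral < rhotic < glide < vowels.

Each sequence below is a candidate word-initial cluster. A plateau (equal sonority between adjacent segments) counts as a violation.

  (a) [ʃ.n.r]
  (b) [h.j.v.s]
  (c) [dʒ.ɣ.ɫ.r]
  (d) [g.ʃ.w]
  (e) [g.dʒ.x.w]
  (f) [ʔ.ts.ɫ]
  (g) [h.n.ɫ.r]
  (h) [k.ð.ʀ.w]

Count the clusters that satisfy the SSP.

7

(a) sonority 3-4-6: well-formed.
(b) sonority 3-7-3-3: ill-formed.
(c) sonority 2-3-5-6: well-formed.
(d) sonority 1-3-7: well-formed.
(e) sonority 1-2-3-7: well-formed.
(f) sonority 1-2-5: well-formed.
(g) sonority 3-4-5-6: well-formed.
(h) sonority 1-3-6-7: well-formed.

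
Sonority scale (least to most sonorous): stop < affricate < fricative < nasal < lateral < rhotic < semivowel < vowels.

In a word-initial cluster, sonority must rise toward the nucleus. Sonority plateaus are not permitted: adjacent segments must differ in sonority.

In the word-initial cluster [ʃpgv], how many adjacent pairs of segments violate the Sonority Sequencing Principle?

2

/ʃ/: fricative = 3.
/p/: stop = 1.
/g/: stop = 1.
/v/: fricative = 3.
/ʃ/→/p/: 3→1 (does not rise) — violation.
/p/→/g/: 1→1 (plateau) — violation.
/g/→/v/: 1→3 (rises) — ok.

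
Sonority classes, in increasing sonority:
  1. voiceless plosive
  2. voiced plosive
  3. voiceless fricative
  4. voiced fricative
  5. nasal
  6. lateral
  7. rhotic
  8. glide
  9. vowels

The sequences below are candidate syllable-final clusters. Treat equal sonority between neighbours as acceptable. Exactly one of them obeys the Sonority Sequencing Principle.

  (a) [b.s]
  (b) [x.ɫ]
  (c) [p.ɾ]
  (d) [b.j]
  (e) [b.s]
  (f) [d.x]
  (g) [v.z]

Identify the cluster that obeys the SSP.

(a) 2-3 → violates
(b) 3-6 → violates
(c) 1-7 → violates
(d) 2-8 → violates
(e) 2-3 → violates
(f) 2-3 → violates
(g) 4-4 → obeys

g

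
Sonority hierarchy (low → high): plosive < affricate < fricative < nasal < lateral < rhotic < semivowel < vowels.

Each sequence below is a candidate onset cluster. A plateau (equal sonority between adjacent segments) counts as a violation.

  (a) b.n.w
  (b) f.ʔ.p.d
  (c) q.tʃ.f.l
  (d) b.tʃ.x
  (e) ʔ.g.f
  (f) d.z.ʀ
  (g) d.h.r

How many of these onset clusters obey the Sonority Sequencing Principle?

(a) 1-4-7 → obeys
(b) 3-1-1-1 → violates
(c) 1-2-3-5 → obeys
(d) 1-2-3 → obeys
(e) 1-1-3 → violates
(f) 1-3-6 → obeys
(g) 1-3-6 → obeys

5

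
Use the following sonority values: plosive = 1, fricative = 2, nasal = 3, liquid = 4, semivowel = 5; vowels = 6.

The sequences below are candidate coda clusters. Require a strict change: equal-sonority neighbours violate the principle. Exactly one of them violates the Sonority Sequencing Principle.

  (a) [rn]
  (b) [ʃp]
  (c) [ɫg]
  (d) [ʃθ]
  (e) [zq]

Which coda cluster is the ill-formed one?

(a) 4-3 → obeys
(b) 2-1 → obeys
(c) 4-1 → obeys
(d) 2-2 → violates
(e) 2-1 → obeys

d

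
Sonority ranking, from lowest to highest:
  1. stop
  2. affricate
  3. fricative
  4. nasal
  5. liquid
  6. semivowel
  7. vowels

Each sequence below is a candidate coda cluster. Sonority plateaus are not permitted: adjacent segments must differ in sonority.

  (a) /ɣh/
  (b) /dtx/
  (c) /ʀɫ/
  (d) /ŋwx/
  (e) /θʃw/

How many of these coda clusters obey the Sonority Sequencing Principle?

(a) sonority 3-3: ill-formed.
(b) sonority 1-1-3: ill-formed.
(c) sonority 5-5: ill-formed.
(d) sonority 4-6-3: ill-formed.
(e) sonority 3-3-6: ill-formed.

0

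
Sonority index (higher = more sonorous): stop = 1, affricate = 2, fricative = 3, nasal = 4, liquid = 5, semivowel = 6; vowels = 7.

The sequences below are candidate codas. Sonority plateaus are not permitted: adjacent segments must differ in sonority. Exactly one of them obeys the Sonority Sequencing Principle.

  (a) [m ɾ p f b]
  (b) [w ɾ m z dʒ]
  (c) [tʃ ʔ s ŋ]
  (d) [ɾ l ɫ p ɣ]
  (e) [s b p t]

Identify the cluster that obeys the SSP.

b

(a) 4-5-1-3-1 → violates
(b) 6-5-4-3-2 → obeys
(c) 2-1-3-4 → violates
(d) 5-5-5-1-3 → violates
(e) 3-1-1-1 → violates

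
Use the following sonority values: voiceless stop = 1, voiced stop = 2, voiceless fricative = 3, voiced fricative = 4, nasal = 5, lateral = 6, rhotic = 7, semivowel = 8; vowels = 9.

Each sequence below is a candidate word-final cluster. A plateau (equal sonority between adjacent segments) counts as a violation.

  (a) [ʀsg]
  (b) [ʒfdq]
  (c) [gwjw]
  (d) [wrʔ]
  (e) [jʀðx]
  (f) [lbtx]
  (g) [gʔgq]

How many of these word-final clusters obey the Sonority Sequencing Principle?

4

(a) [ʀsg]: profile 7-3-2 — obeys.
(b) [ʒfdq]: profile 4-3-2-1 — obeys.
(c) [gwjw]: profile 2-8-8-8 — violates.
(d) [wrʔ]: profile 8-7-1 — obeys.
(e) [jʀðx]: profile 8-7-4-3 — obeys.
(f) [lbtx]: profile 6-2-1-3 — violates.
(g) [gʔgq]: profile 2-1-2-1 — violates.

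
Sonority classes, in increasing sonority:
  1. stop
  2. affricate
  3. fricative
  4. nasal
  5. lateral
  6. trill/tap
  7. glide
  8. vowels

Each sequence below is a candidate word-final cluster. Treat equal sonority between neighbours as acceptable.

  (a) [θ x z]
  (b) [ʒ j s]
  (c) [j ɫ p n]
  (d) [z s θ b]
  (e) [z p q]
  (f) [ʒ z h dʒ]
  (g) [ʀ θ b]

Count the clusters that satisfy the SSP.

(a) [θ x z]: profile 3-3-3 — obeys.
(b) [ʒ j s]: profile 3-7-3 — violates.
(c) [j ɫ p n]: profile 7-5-1-4 — violates.
(d) [z s θ b]: profile 3-3-3-1 — obeys.
(e) [z p q]: profile 3-1-1 — obeys.
(f) [ʒ z h dʒ]: profile 3-3-3-2 — obeys.
(g) [ʀ θ b]: profile 6-3-1 — obeys.

5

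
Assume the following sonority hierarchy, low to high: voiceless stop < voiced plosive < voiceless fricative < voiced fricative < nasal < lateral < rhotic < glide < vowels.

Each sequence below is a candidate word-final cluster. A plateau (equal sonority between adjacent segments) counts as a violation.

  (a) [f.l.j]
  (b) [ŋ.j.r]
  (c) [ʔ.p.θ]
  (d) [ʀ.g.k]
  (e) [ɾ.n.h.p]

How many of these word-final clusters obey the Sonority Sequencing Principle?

(a) 3-6-8 → violates
(b) 5-8-7 → violates
(c) 1-1-3 → violates
(d) 7-2-1 → obeys
(e) 7-5-3-1 → obeys

2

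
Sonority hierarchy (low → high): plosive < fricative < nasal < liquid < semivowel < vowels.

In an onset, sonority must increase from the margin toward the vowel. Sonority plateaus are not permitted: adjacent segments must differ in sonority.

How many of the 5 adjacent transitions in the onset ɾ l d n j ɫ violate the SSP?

/ɾ/ — liquid, sonority 4.
/l/ — liquid, sonority 4.
/d/ — plosive, sonority 1.
/n/ — nasal, sonority 3.
/j/ — semivowel, sonority 5.
/ɫ/ — liquid, sonority 4.
/ɾ/→/l/: 4→4 (plateau) — violation.
/l/→/d/: 4→1 (does not rise) — violation.
/d/→/n/: 1→3 (rises) — ok.
/n/→/j/: 3→5 (rises) — ok.
/j/→/ɫ/: 5→4 (does not rise) — violation.

3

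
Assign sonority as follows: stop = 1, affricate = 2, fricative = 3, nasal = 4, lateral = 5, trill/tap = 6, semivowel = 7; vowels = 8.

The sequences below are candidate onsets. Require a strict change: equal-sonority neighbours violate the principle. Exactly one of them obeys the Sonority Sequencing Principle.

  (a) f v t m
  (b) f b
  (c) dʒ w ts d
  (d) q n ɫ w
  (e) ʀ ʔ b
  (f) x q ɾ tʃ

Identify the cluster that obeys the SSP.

(a) sonority 3-3-1-4: ill-formed.
(b) sonority 3-1: ill-formed.
(c) sonority 2-7-2-1: ill-formed.
(d) sonority 1-4-5-7: well-formed.
(e) sonority 6-1-1: ill-formed.
(f) sonority 3-1-6-2: ill-formed.

d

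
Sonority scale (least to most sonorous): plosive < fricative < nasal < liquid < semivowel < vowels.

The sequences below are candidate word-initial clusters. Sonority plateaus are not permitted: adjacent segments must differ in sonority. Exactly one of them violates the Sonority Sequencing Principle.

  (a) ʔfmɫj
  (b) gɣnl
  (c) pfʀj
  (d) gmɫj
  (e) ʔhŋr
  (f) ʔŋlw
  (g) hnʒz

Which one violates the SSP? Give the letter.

g

(a) ʔfmɫj: profile 1-2-3-4-5 — obeys.
(b) gɣnl: profile 1-2-3-4 — obeys.
(c) pfʀj: profile 1-2-4-5 — obeys.
(d) gmɫj: profile 1-3-4-5 — obeys.
(e) ʔhŋr: profile 1-2-3-4 — obeys.
(f) ʔŋlw: profile 1-3-4-5 — obeys.
(g) hnʒz: profile 2-3-2-2 — violates.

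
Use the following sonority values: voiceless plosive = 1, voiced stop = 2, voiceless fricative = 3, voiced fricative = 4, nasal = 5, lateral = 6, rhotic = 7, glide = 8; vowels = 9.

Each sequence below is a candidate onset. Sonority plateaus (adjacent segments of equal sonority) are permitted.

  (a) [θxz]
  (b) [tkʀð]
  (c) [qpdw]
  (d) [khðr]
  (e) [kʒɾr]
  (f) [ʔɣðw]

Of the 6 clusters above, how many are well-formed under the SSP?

(a) sonority 3-3-4: well-formed.
(b) sonority 1-1-7-4: ill-formed.
(c) sonority 1-1-2-8: well-formed.
(d) sonority 1-3-4-7: well-formed.
(e) sonority 1-4-7-7: well-formed.
(f) sonority 1-4-4-8: well-formed.

5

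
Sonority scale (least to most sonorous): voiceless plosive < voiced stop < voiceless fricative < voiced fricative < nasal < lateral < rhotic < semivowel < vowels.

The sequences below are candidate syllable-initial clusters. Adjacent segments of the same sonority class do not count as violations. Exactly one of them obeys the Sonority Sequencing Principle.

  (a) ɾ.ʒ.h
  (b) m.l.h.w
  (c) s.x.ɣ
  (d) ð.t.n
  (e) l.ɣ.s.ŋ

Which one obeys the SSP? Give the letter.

(a) sonority 7-4-3: ill-formed.
(b) sonority 5-6-3-8: ill-formed.
(c) sonority 3-3-4: well-formed.
(d) sonority 4-1-5: ill-formed.
(e) sonority 6-4-3-5: ill-formed.

c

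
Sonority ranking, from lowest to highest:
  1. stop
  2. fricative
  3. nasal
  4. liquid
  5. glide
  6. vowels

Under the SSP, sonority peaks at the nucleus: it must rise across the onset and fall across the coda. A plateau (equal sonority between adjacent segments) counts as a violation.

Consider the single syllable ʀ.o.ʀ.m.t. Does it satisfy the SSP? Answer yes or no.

Onset: /ʀ/ is a liquid (sonority 4); then the nucleus /o/ (sonority 6).
Onset profile 4-6 — rises to the nucleus.
Coda: /ʀ/ is a liquid (sonority 4), /m/ is a nasal (sonority 3), /t/ is a stop (sonority 1).
Coda profile 6-4-3-1 — falls from the nucleus.

yes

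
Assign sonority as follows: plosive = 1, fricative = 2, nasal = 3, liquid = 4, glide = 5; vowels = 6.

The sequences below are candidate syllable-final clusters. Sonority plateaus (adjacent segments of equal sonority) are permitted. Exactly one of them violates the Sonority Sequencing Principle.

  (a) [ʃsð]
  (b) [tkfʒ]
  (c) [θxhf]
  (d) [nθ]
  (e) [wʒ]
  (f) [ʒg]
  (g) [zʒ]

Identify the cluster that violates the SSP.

(a) sonority 2-2-2: well-formed.
(b) sonority 1-1-2-2: ill-formed.
(c) sonority 2-2-2-2: well-formed.
(d) sonority 3-2: well-formed.
(e) sonority 5-2: well-formed.
(f) sonority 2-1: well-formed.
(g) sonority 2-2: well-formed.

b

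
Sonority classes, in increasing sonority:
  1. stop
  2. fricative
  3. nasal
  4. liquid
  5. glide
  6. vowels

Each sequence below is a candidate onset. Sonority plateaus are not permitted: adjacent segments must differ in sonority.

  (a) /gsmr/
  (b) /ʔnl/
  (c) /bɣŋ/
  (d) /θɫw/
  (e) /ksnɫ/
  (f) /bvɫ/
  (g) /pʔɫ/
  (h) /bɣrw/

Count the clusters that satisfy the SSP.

7

(a) sonority 1-2-3-4: well-formed.
(b) sonority 1-3-4: well-formed.
(c) sonority 1-2-3: well-formed.
(d) sonority 2-4-5: well-formed.
(e) sonority 1-2-3-4: well-formed.
(f) sonority 1-2-4: well-formed.
(g) sonority 1-1-4: ill-formed.
(h) sonority 1-2-4-5: well-formed.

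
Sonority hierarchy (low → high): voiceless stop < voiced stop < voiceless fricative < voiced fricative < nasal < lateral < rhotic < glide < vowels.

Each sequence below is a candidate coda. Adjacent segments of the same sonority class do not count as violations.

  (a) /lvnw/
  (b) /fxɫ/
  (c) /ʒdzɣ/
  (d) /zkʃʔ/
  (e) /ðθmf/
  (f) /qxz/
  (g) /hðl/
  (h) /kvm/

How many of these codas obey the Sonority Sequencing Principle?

0

(a) /lvnw/: profile 6-4-5-8 — violates.
(b) /fxɫ/: profile 3-3-6 — violates.
(c) /ʒdzɣ/: profile 4-2-4-4 — violates.
(d) /zkʃʔ/: profile 4-1-3-1 — violates.
(e) /ðθmf/: profile 4-3-5-3 — violates.
(f) /qxz/: profile 1-3-4 — violates.
(g) /hðl/: profile 3-4-6 — violates.
(h) /kvm/: profile 1-4-5 — violates.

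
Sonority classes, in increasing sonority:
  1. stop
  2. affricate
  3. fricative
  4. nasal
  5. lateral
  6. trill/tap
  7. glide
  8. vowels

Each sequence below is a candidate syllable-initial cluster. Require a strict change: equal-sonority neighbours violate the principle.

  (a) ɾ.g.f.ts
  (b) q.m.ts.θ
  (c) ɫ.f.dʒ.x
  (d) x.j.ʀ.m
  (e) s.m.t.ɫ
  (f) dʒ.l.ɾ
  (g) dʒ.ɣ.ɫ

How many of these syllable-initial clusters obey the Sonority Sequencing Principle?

(a) sonority 6-1-3-2: ill-formed.
(b) sonority 1-4-2-3: ill-formed.
(c) sonority 5-3-2-3: ill-formed.
(d) sonority 3-7-6-4: ill-formed.
(e) sonority 3-4-1-5: ill-formed.
(f) sonority 2-5-6: well-formed.
(g) sonority 2-3-5: well-formed.

2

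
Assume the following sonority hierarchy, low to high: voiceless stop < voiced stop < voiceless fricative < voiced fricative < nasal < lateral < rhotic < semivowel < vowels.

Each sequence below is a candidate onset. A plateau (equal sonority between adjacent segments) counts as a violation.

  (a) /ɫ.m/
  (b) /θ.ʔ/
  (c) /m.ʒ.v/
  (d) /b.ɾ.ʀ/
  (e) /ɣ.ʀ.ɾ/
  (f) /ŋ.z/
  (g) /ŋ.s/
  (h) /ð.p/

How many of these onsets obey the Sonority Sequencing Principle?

(a) 6-5 → violates
(b) 3-1 → violates
(c) 5-4-4 → violates
(d) 2-7-7 → violates
(e) 4-7-7 → violates
(f) 5-4 → violates
(g) 5-3 → violates
(h) 4-1 → violates

0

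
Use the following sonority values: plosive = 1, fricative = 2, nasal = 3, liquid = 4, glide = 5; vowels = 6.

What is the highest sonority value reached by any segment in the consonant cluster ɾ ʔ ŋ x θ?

/ɾ/: liquid = 4.
/ʔ/: plosive = 1.
/ŋ/: nasal = 3.
/x/: fricative = 2.
/θ/: fricative = 2.
The maximum is 4.

4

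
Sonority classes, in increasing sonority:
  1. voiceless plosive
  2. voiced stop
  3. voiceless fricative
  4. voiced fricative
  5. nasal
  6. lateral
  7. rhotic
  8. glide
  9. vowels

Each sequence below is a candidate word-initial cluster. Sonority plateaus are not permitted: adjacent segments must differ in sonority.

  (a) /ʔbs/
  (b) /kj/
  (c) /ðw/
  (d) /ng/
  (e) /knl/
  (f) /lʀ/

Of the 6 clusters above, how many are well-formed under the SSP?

(a) sonority 1-2-3: well-formed.
(b) sonority 1-8: well-formed.
(c) sonority 4-8: well-formed.
(d) sonority 5-2: ill-formed.
(e) sonority 1-5-6: well-formed.
(f) sonority 6-7: well-formed.

5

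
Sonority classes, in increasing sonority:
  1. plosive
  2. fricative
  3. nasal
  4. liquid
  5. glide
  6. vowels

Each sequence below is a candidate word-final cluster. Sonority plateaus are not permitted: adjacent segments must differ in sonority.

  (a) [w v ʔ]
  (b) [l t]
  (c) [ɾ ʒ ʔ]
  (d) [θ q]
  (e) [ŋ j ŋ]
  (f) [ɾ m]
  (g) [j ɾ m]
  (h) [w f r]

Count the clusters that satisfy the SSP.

6

(a) sonority 5-2-1: well-formed.
(b) sonority 4-1: well-formed.
(c) sonority 4-2-1: well-formed.
(d) sonority 2-1: well-formed.
(e) sonority 3-5-3: ill-formed.
(f) sonority 4-3: well-formed.
(g) sonority 5-4-3: well-formed.
(h) sonority 5-2-4: ill-formed.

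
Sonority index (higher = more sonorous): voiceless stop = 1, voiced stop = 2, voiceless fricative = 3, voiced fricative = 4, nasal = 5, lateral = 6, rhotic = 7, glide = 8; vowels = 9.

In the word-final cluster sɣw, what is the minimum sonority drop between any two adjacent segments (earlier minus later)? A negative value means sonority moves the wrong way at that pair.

-4

/s/: voiceless fricative = 3.
/ɣ/: voiced fricative = 4.
/w/: glide = 8.
/s/→/ɣ/: change -1.
/ɣ/→/w/: change -4.
Minimum = -4.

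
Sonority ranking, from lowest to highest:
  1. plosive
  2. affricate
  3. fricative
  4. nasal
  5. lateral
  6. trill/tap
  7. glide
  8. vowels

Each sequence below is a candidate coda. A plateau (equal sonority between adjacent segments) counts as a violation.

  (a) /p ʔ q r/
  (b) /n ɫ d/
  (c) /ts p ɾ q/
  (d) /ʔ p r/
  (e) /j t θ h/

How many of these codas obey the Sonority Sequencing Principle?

0

(a) 1-1-1-6 → violates
(b) 4-5-1 → violates
(c) 2-1-6-1 → violates
(d) 1-1-6 → violates
(e) 7-1-3-3 → violates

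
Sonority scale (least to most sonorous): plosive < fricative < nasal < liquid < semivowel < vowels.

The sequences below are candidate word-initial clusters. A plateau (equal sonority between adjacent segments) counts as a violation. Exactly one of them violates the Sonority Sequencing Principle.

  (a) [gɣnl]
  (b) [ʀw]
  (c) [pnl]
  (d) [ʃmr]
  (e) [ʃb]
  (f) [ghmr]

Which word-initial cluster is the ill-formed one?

e

(a) 1-2-3-4 → obeys
(b) 4-5 → obeys
(c) 1-3-4 → obeys
(d) 2-3-4 → obeys
(e) 2-1 → violates
(f) 1-2-3-4 → obeys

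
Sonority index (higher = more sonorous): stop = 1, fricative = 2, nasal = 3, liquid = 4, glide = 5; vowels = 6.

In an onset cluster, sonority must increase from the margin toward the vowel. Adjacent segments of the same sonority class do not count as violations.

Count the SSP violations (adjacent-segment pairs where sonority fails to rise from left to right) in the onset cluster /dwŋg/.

/d/: stop = 1.
/w/: glide = 5.
/ŋ/: nasal = 3.
/g/: stop = 1.
/d/→/w/: 1→5 (rises) — ok.
/w/→/ŋ/: 5→3 (does not rise) — violation.
/ŋ/→/g/: 3→1 (does not rise) — violation.

2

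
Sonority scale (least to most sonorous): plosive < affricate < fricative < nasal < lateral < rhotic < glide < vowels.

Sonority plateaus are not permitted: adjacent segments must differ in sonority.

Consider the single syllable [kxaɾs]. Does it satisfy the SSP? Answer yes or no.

yes

Onset: /k/ is a plosive (sonority 1), /x/ is a fricative (sonority 3); then the nucleus /a/ (sonority 8).
Onset profile 1-3-8 — rises to the nucleus.
Coda: /ɾ/ is a rhotic (sonority 6), /s/ is a fricative (sonority 3).
Coda profile 8-6-3 — falls from the nucleus.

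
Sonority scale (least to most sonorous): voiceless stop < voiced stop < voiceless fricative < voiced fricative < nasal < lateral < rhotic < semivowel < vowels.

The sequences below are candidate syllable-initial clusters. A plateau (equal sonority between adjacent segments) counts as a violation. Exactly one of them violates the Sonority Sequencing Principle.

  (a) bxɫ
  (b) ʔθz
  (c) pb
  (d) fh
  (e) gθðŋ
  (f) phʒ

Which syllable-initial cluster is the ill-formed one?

d

(a) bxɫ: profile 2-3-6 — obeys.
(b) ʔθz: profile 1-3-4 — obeys.
(c) pb: profile 1-2 — obeys.
(d) fh: profile 3-3 — violates.
(e) gθðŋ: profile 2-3-4-5 — obeys.
(f) phʒ: profile 1-3-4 — obeys.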